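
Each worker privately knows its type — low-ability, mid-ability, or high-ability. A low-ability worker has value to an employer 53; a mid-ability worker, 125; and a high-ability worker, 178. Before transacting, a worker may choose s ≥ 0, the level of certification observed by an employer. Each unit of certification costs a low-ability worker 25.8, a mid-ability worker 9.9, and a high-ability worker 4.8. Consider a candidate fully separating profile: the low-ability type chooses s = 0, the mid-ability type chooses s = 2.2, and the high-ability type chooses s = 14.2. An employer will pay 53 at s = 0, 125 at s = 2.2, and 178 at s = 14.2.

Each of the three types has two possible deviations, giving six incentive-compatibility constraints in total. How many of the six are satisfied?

High-ability (own payoff 178 − 4.8×14.2 = 109.84): to s=0 gives 53 → no gain ✓; to s=2.2 gives 125 − 4.8×2.2 = 114.44 → profitable ✗.
Mid-ability (own payoff 125 − 9.9×2.2 = 103.22): to s=0 gives 53 → no gain ✓; to s=14.2 gives 178 − 9.9×14.2 = 37.42 → no gain ✓.
Low-ability (own payoff 53): to s=2.2 gives 125 − 25.8×2.2 = 68.24 → profitable ✗; to s=14.2 gives 178 − 25.8×14.2 = -188.36 → no gain ✓.
4 of the 6 constraints hold; not an equilibrium.

4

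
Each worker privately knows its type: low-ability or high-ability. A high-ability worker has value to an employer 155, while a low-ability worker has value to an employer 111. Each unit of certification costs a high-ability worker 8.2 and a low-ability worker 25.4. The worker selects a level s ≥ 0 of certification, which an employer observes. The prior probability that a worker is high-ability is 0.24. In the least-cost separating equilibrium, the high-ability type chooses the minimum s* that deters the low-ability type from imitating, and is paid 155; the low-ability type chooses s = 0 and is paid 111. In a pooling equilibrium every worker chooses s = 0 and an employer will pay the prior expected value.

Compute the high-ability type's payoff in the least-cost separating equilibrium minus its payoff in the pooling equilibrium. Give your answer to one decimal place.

19.2

Least-cost separating signal: s* solves 111 = 155 − 25.4·s*, so s* = (155 − 111)/25.4 ≈ 1.7323.
High-ability type's separating payoff: 155 − 8.2 × s* = 155 − 8.2 × (155 − 111)/25.4 = 155 − 360.8/25.4 ≈ 140.795.
Pooling payoff: 0.24 × 155 + 0.76 × 111 = 121.56.
Difference: 140.795 − 121.56 = 19.235, i.e. 19.2 to one decimal place.
The high-ability type prefers to separate.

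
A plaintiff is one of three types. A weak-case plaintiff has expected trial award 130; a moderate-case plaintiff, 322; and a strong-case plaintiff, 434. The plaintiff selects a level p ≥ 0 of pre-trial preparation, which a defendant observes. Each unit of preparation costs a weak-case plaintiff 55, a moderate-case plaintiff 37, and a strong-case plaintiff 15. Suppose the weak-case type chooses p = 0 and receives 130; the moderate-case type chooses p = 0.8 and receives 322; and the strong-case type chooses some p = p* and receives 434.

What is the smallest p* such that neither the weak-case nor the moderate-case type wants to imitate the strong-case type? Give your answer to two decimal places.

5.53

Weak-case type (on-path payoff 130) won't mimic when 130 ≥ 434 − 55·p*, i.e. p* ≥ 5.53.
Moderate-case type (on-path payoff 322 − 37×0.8 = 292.4) won't mimic when 292.4 ≥ 434 − 37·p*, i.e. p* ≥ 3.83.
Both must hold, so p* = max(5.53, 3.83) = 5.53. The weak-case type's constraint binds.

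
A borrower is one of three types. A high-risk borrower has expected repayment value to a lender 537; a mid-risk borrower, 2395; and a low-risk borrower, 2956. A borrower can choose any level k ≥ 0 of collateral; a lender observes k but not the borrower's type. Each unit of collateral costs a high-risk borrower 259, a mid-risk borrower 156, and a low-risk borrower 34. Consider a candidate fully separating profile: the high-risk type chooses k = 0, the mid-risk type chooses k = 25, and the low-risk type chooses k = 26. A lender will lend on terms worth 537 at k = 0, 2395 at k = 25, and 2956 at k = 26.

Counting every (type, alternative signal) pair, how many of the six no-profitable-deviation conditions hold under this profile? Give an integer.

Low-risk (own payoff 2956 − 34×26 = 2072): to k=0 gives 537 → no gain ✓; to k=25 gives 2395 − 34×25 = 1545 → no gain ✓.
Mid-risk (own payoff 2395 − 156×25 = -1505): to k=0 gives 537 → profitable ✗; to k=26 gives 2956 − 156×26 = -1100 → profitable ✗.
High-risk (own payoff 537): to k=25 gives 2395 − 259×25 = -4080 → no gain ✓; to k=26 gives 2956 − 259×26 = -3778 → no gain ✓.
4 of the 6 constraints hold; not an equilibrium.

4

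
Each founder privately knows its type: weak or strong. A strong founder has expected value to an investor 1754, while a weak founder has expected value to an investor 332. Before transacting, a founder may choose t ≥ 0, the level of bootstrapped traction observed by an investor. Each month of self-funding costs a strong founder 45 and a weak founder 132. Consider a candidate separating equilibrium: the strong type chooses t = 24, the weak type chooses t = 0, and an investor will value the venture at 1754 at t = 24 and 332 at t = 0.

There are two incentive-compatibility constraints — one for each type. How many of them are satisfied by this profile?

2

Weak type: stay at 0 → 332; mimic → 1754 − 132 × 24 = -1414. IC holds (332 ≥ -1414).
Strong type: signal → 1754 − 45 × 24 = 674; deviate to 0 → 332. IC holds (674 ≥ 332).
2 of 2 constraints hold, so this is a separating equilibrium.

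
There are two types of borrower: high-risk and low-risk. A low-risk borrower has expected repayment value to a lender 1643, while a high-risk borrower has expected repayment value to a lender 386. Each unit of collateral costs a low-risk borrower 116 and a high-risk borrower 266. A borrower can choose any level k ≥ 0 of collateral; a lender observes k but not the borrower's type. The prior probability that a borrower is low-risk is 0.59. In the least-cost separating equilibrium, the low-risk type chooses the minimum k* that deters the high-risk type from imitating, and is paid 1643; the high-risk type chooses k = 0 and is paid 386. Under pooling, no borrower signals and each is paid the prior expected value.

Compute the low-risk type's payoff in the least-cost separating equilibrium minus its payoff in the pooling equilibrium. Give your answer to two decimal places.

-32.80

Least-cost separating signal: k* solves 386 = 1643 − 266·k*, so k* = (1643 − 386)/266 ≈ 4.7256.
Low-risk type's separating payoff: 1643 − 116 × k* = 1643 − 116 × (1643 − 386)/266 = 1643 − 145812/266 ≈ 1094.8346.
Pooling payoff: 0.59 × 1643 + 0.41 × 386 = 1127.63.
Difference: 1094.8346 − 1127.63 = -32.7954, i.e. -32.80 to two decimal places.
The low-risk type would prefer the pooling outcome.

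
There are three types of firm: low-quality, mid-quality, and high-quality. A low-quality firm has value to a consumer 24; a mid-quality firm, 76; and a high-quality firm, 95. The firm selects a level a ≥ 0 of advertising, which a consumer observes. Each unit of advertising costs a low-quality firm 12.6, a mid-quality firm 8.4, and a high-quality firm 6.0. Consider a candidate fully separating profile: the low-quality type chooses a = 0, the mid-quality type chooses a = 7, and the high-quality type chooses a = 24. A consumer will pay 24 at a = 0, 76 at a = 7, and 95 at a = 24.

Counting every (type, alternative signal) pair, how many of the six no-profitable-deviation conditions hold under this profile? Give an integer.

Low-quality (own payoff 24): to a=7 gives 76 − 12.6×7 = -12.2 → no gain ✓; to a=24 gives 95 − 12.6×24 = -207.4 → no gain ✓.
Mid-quality (own payoff 76 − 8.4×7 = 17.2): to a=0 gives 24 → profitable ✗; to a=24 gives 95 − 8.4×24 = -106.6 → no gain ✓.
High-quality (own payoff 95 − 6.0×24 = -49): to a=0 gives 24 → profitable ✗; to a=7 gives 76 − 6.0×7 = 34 → profitable ✗.
3 of the 6 constraints hold; not an equilibrium.

3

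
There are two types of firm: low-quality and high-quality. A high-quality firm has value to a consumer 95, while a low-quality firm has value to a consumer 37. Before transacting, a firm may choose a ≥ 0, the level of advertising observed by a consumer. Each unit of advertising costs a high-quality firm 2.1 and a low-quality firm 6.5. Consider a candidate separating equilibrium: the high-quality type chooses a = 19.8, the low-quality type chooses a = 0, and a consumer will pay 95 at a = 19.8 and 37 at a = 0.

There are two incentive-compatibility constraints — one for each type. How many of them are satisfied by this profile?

Low-quality type: stay at 0 → 37; mimic → 95 − 6.5 × 19.8 = -33.7. IC holds (37 ≥ -33.7).
High-quality type: signal → 95 − 2.1 × 19.8 = 53.42; deviate to 0 → 37. IC holds (53.42 ≥ 37).
2 of 2 constraints hold, so this is a separating equilibrium.

2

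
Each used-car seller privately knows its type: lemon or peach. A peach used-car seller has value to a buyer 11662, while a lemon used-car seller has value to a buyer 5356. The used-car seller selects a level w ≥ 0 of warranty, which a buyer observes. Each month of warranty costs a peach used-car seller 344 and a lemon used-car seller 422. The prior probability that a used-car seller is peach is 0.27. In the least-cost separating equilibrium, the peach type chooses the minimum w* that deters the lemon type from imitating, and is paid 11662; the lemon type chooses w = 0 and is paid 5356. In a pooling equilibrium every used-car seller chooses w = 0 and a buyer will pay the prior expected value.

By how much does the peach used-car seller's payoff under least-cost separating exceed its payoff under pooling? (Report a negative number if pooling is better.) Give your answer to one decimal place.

-537.1

Least-cost separating signal: w* solves 5356 = 11662 − 422·w*, so w* = (11662 − 5356)/422 ≈ 14.9431.
Peach type's separating payoff: 11662 − 344 × w* = 11662 − 344 × (11662 − 5356)/422 = 11662 − 2169264/422 ≈ 6521.564.
Pooling payoff: 0.27 × 11662 + 0.73 × 5356 = 7058.62.
Difference: 6521.564 − 7058.62 = -537.056, i.e. -537.1 to one decimal place.
The peach type would prefer the pooling outcome.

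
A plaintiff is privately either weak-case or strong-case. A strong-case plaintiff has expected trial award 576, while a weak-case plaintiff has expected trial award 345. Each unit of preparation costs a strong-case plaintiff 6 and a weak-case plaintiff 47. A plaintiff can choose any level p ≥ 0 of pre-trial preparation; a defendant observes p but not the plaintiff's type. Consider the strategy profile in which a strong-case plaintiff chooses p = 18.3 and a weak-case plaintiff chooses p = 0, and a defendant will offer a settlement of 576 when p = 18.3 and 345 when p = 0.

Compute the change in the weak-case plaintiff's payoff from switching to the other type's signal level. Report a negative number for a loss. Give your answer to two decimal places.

Playing p = 0 the weak-case plaintiff receives 345.
Deviating to p = 18.3 brings payment 576 at cost 47 × 18.3 = 860.1, netting -284.1.
Gain from deviating: -284.1 − 345 = -629.10.
The gain is negative, so the weak-case type's incentive-compatibility constraint is satisfied.

-629.10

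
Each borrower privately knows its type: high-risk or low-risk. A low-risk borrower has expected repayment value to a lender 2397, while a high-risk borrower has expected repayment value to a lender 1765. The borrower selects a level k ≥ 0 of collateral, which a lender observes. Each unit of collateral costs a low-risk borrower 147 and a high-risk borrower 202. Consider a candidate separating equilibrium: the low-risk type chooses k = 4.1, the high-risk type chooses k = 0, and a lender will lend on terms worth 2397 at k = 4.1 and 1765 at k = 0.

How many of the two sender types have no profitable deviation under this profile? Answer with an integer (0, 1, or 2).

2

High-risk type: stay at 0 → 1765; mimic → 2397 − 202 × 4.1 = 1568.8. IC holds (1765 ≥ 1568.8).
Low-risk type: signal → 2397 − 147 × 4.1 = 1794.3; deviate to 0 → 1765. IC holds (1794.3 ≥ 1765).
2 of 2 constraints hold, so this is a separating equilibrium.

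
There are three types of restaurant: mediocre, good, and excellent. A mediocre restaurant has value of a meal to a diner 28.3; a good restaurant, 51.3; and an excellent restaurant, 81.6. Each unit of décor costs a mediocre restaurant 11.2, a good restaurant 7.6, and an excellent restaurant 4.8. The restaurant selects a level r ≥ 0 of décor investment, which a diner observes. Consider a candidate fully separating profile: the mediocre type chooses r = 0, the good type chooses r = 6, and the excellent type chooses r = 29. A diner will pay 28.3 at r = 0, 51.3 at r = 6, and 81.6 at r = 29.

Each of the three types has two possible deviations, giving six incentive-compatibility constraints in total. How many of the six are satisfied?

Good (own payoff 51.3 − 7.6×6 = 5.7): to r=0 gives 28.3 → profitable ✗; to r=29 gives 81.6 − 7.6×29 = -138.8 → no gain ✓.
Mediocre (own payoff 28.3): to r=6 gives 51.3 − 11.2×6 = -15.9 → no gain ✓; to r=29 gives 81.6 − 11.2×29 = -243.2 → no gain ✓.
Excellent (own payoff 81.6 − 4.8×29 = -57.6): to r=0 gives 28.3 → profitable ✗; to r=6 gives 51.3 − 4.8×6 = 22.5 → profitable ✗.
3 of the 6 constraints hold; not an equilibrium.

3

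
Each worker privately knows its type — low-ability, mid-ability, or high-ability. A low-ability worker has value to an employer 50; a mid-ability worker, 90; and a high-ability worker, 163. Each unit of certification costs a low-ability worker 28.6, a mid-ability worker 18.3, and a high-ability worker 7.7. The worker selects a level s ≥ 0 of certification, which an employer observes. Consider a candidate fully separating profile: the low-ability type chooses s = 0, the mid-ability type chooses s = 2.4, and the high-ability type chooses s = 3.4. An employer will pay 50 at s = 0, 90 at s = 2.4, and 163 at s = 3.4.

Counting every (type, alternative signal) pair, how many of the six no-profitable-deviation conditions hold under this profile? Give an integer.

3

Low-ability (own payoff 50): to s=2.4 gives 90 − 28.6×2.4 = 21.36 → no gain ✓; to s=3.4 gives 163 − 28.6×3.4 = 65.76 → profitable ✗.
High-ability (own payoff 163 − 7.7×3.4 = 136.82): to s=0 gives 50 → no gain ✓; to s=2.4 gives 90 − 7.7×2.4 = 71.52 → no gain ✓.
Mid-ability (own payoff 90 − 18.3×2.4 = 46.08): to s=0 gives 50 → profitable ✗; to s=3.4 gives 163 − 18.3×3.4 = 100.78 → profitable ✗.
3 of the 6 constraints hold; not an equilibrium.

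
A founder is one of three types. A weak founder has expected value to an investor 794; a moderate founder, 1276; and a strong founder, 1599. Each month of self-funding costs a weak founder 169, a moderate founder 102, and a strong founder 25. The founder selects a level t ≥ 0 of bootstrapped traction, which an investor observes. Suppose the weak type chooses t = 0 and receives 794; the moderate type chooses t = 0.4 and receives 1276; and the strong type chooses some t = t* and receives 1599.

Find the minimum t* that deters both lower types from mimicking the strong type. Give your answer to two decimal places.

4.76

Moderate type (on-path payoff 1276 − 102×0.4 = 1235.2) won't mimic when 1235.2 ≥ 1599 − 102·t*, i.e. t* ≥ 3.57.
Weak type (on-path payoff 794) won't mimic when 794 ≥ 1599 − 169·t*, i.e. t* ≥ 4.76.
Both must hold, so t* = max(4.76, 3.57) = 4.76. The weak type's constraint binds.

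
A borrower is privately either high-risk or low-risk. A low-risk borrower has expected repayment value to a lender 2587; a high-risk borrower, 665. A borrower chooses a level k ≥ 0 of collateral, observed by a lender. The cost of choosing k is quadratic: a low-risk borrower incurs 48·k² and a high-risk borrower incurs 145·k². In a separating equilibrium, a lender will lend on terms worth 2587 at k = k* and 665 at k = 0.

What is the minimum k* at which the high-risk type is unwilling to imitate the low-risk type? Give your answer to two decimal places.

3.64

The high-risk type at k = 0 receives 665; imitating at k* yields 2587 − 145·k*².
Indifference: 665 = 2587 − 145·k*², so k*² = (2587 − 665) / 145 ≈ 13.2552.
k* = √13.2552 ≈ 3.64.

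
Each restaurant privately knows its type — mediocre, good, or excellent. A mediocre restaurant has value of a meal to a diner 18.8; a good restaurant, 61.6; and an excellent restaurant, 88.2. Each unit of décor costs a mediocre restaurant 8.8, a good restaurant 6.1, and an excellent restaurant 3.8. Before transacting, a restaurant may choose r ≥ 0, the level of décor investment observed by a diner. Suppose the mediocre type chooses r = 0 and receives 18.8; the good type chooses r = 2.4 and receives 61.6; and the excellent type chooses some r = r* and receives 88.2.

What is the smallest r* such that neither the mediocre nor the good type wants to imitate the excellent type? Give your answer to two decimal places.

7.89

Good type (on-path payoff 61.6 − 6.1×2.4 = 46.96) won't mimic when 46.96 ≥ 88.2 − 6.1·r*, i.e. r* ≥ 6.76.
Mediocre type (on-path payoff 18.8) won't mimic when 18.8 ≥ 88.2 − 8.8·r*, i.e. r* ≥ 7.89.
Both must hold, so r* = max(7.89, 6.76) = 7.89. The mediocre type's constraint binds.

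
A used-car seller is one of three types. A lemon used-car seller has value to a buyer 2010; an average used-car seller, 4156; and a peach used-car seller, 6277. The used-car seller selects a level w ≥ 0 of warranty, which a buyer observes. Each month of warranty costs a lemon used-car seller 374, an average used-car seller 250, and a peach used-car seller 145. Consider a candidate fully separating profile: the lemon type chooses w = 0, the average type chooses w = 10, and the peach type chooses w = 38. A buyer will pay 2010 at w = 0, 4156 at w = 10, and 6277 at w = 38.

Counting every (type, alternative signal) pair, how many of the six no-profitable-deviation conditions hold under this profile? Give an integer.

Peach (own payoff 6277 − 145×38 = 767): to w=0 gives 2010 → profitable ✗; to w=10 gives 4156 − 145×10 = 2706 → profitable ✗.
Lemon (own payoff 2010): to w=10 gives 4156 − 374×10 = 416 → no gain ✓; to w=38 gives 6277 − 374×38 = -7935 → no gain ✓.
Average (own payoff 4156 − 250×10 = 1656): to w=0 gives 2010 → profitable ✗; to w=38 gives 6277 − 250×38 = -3223 → no gain ✓.
3 of the 6 constraints hold; not an equilibrium.

3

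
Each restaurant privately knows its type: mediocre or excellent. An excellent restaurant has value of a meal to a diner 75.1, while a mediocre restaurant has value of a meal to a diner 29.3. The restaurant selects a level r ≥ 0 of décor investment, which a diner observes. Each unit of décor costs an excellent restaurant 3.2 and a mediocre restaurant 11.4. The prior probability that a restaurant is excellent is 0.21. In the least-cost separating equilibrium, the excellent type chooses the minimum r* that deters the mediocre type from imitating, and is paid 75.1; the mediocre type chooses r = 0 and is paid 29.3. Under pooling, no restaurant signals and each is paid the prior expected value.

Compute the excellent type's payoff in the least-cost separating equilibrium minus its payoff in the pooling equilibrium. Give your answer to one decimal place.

Least-cost separating signal: r* solves 29.3 = 75.1 − 11.4·r*, so r* = (75.1 − 29.3)/11.4 ≈ 4.0175.
Excellent type's separating payoff: 75.1 − 3.2 × r* = 75.1 − 3.2 × (75.1 − 29.3)/11.4 = 75.1 − 146.56/11.4 ≈ 62.244.
Pooling payoff: 0.21 × 75.1 + 0.79 × 29.3 = 38.918.
Difference: 62.244 − 38.918 = 23.326, i.e. 23.3 to one decimal place.
The excellent type prefers to separate.

23.3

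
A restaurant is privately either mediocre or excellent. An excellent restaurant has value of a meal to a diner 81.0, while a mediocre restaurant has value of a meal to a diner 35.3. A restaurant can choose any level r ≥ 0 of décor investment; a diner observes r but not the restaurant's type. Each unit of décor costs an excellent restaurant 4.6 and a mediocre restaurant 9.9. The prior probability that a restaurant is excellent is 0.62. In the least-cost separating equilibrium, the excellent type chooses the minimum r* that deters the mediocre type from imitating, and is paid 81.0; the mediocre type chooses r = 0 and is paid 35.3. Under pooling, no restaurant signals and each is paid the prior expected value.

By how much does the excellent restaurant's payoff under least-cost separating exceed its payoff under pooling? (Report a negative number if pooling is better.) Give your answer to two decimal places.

Least-cost separating signal: r* solves 35.3 = 81.0 − 9.9·r*, so r* = (81.0 − 35.3)/9.9 ≈ 4.6162.
Excellent type's separating payoff: 81.0 − 4.6 × r* = 81.0 − 4.6 × (81.0 − 35.3)/9.9 = 81.0 − 210.22/9.9 ≈ 59.7657.
Pooling payoff: 0.62 × 81.0 + 0.38 × 35.3 = 63.634.
Difference: 59.7657 − 63.634 = -3.8683, i.e. -3.87 to two decimal places.
The excellent type would prefer the pooling outcome.

-3.87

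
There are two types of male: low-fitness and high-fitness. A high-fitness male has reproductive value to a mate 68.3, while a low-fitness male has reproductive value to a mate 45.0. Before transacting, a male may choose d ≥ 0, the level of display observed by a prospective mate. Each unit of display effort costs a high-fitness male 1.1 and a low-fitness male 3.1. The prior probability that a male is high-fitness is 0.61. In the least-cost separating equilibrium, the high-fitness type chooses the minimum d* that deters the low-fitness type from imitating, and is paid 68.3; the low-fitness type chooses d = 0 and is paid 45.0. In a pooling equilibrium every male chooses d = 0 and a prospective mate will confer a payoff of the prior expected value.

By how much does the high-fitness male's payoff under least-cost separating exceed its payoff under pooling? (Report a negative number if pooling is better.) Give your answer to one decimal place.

Least-cost separating signal: d* solves 45.0 = 68.3 − 3.1·d*, so d* = (68.3 − 45.0)/3.1 ≈ 7.5161.
High-fitness type's separating payoff: 68.3 − 1.1 × d* = 68.3 − 1.1 × (68.3 − 45.0)/3.1 = 68.3 − 25.63/3.1 ≈ 60.032.
Pooling payoff: 0.61 × 68.3 + 0.39 × 45.0 = 59.213.
Difference: 60.032 − 59.213 = 0.819, i.e. 0.8 to one decimal place.
The high-fitness type prefers to separate.

0.8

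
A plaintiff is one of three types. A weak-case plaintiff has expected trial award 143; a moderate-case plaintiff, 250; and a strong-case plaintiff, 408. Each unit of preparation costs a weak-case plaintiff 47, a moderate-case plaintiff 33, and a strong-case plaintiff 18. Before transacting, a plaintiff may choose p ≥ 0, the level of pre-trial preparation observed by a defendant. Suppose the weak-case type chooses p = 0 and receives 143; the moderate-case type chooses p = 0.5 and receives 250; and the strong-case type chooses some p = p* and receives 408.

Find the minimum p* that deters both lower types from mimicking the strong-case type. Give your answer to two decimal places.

5.64

Moderate-case type (on-path payoff 250 − 33×0.5 = 233.5) won't mimic when 233.5 ≥ 408 − 33·p*, i.e. p* ≥ 5.29.
Weak-case type (on-path payoff 143) won't mimic when 143 ≥ 408 − 47·p*, i.e. p* ≥ 5.64.
Both must hold, so p* = max(5.64, 5.29) = 5.64. The weak-case type's constraint binds.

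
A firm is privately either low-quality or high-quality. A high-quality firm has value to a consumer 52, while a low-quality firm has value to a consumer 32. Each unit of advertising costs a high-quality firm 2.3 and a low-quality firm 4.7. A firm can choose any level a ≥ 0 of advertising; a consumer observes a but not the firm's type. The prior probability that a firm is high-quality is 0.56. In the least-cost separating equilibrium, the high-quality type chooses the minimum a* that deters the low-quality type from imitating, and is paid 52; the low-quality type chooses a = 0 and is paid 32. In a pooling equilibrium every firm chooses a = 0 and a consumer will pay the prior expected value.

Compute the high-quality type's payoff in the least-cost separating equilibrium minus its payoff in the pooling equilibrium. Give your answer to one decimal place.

Least-cost separating signal: a* solves 32 = 52 − 4.7·a*, so a* = (52 − 32)/4.7 ≈ 4.2553.
High-quality type's separating payoff: 52 − 2.3 × a* = 52 − 2.3 × (52 − 32)/4.7 = 52 − 46/4.7 ≈ 42.213.
Pooling payoff: 0.56 × 52 + 0.44 × 32 = 43.2.
Difference: 42.213 − 43.2 = -0.987, i.e. -1.0 to one decimal place.
The high-quality type would prefer the pooling outcome.

-1.0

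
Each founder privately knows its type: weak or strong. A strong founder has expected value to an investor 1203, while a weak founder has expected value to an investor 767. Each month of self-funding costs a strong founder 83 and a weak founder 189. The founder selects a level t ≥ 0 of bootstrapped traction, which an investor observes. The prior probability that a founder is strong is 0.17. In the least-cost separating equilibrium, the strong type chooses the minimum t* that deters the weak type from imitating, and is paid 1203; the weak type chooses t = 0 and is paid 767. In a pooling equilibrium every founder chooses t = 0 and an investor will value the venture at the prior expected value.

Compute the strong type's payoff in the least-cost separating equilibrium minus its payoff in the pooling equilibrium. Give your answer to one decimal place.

Least-cost separating signal: t* solves 767 = 1203 − 189·t*, so t* = (1203 − 767)/189 ≈ 2.3069.
Strong type's separating payoff: 1203 − 83 × t* = 1203 − 83 × (1203 − 767)/189 = 1203 − 36188/189 ≈ 1011.529.
Pooling payoff: 0.17 × 1203 + 0.83 × 767 = 841.12.
Difference: 1011.529 − 841.12 = 170.409, i.e. 170.4 to one decimal place.
The strong type prefers to separate.

170.4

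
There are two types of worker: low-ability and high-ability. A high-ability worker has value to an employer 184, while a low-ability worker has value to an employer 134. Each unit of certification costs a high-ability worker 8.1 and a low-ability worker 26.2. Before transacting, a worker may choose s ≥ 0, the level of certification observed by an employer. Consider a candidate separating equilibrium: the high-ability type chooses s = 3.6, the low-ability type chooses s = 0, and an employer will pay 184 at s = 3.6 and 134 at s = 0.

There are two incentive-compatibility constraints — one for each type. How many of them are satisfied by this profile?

2

Low-ability type: stay at 0 → 134; mimic → 184 − 26.2 × 3.6 = 89.68. IC holds (134 ≥ 89.68).
High-ability type: signal → 184 − 8.1 × 3.6 = 154.84; deviate to 0 → 134. IC holds (154.84 ≥ 134).
2 of 2 constraints hold, so this is a separating equilibrium.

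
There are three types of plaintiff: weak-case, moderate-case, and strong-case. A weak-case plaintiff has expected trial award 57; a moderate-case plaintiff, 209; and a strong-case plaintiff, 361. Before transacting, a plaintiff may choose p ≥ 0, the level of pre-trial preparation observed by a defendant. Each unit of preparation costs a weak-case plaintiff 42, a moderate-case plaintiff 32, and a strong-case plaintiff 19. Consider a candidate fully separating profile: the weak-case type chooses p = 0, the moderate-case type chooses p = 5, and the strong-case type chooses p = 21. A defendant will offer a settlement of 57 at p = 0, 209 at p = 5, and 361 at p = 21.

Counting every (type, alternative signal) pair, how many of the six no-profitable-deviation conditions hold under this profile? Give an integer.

Strong-case (own payoff 361 − 19×21 = -38): to p=0 gives 57 → profitable ✗; to p=5 gives 209 − 19×5 = 114 → profitable ✗.
Moderate-case (own payoff 209 − 32×5 = 49): to p=0 gives 57 → profitable ✗; to p=21 gives 361 − 32×21 = -311 → no gain ✓.
Weak-case (own payoff 57): to p=5 gives 209 − 42×5 = -1 → no gain ✓; to p=21 gives 361 − 42×21 = -521 → no gain ✓.
3 of the 6 constraints hold; not an equilibrium.

3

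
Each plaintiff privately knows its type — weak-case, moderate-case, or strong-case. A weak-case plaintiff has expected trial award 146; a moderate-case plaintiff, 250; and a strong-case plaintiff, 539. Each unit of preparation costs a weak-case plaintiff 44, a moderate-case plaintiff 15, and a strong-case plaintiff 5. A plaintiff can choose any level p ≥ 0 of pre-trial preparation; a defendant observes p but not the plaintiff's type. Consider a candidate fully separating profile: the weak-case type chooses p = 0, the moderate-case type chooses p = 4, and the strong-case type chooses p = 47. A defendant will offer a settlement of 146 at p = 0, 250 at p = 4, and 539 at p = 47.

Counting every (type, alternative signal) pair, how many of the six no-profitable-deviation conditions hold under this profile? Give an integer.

6

Moderate-case (own payoff 250 − 15×4 = 190): to p=0 gives 146 → no gain ✓; to p=47 gives 539 − 15×47 = -166 → no gain ✓.
Strong-case (own payoff 539 − 5×47 = 304): to p=0 gives 146 → no gain ✓; to p=4 gives 250 − 5×4 = 230 → no gain ✓.
Weak-case (own payoff 146): to p=4 gives 250 − 44×4 = 74 → no gain ✓; to p=47 gives 539 − 44×47 = -1529 → no gain ✓.
6 of the 6 constraints hold; this profile is a separating equilibrium.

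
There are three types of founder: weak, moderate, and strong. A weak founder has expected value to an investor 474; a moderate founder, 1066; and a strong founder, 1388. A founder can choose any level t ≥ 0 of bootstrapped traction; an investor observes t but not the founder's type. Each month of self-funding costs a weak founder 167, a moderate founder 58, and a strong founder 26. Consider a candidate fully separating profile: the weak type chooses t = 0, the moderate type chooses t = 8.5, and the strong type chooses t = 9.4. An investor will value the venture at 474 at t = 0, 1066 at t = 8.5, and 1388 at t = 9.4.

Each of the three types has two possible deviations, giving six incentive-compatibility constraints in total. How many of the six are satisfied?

Weak (own payoff 474): to t=8.5 gives 1066 − 167×8.5 = -353.5 → no gain ✓; to t=9.4 gives 1388 − 167×9.4 = -181.8 → no gain ✓.
Strong (own payoff 1388 − 26×9.4 = 1143.6): to t=0 gives 474 → no gain ✓; to t=8.5 gives 1066 − 26×8.5 = 845 → no gain ✓.
Moderate (own payoff 1066 − 58×8.5 = 573): to t=0 gives 474 → no gain ✓; to t=9.4 gives 1388 − 58×9.4 = 842.8 → profitable ✗.
5 of the 6 constraints hold; not an equilibrium.

5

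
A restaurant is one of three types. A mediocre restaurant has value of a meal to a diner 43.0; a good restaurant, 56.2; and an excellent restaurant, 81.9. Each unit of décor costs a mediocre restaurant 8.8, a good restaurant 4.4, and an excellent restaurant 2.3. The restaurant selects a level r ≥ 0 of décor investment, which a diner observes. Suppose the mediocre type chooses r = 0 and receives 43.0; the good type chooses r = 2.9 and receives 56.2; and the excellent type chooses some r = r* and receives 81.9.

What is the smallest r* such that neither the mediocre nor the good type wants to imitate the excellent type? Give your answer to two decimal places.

Mediocre type (on-path payoff 43.0) won't mimic when 43.0 ≥ 81.9 − 8.8·r*, i.e. r* ≥ 4.42.
Good type (on-path payoff 56.2 − 4.4×2.9 = 43.44) won't mimic when 43.44 ≥ 81.9 − 4.4·r*, i.e. r* ≥ 8.74.
Both must hold, so r* = max(4.42, 8.74) = 8.74. The good type's constraint binds.

8.74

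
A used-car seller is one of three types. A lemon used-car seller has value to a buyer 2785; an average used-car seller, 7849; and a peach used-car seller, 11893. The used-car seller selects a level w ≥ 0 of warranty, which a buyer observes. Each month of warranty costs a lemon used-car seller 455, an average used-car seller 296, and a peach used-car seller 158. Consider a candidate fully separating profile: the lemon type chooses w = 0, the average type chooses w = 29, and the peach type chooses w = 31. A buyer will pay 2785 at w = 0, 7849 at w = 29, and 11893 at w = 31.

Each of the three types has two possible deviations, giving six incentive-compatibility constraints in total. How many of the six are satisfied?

4

Average (own payoff 7849 − 296×29 = -735): to w=0 gives 2785 → profitable ✗; to w=31 gives 11893 − 296×31 = 2717 → profitable ✗.
Peach (own payoff 11893 − 158×31 = 6995): to w=0 gives 2785 → no gain ✓; to w=29 gives 7849 − 158×29 = 3267 → no gain ✓.
Lemon (own payoff 2785): to w=29 gives 7849 − 455×29 = -5346 → no gain ✓; to w=31 gives 11893 − 455×31 = -2212 → no gain ✓.
4 of the 6 constraints hold; not an equilibrium.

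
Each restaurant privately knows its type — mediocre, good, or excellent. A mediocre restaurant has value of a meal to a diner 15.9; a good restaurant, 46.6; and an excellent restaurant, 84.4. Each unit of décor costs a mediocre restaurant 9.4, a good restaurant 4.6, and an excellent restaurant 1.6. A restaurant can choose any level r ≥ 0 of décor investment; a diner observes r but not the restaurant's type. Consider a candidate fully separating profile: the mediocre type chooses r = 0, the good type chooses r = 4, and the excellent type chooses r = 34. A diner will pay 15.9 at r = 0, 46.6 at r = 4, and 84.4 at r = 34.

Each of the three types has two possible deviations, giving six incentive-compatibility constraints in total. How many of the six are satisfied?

Good (own payoff 46.6 − 4.6×4 = 28.2): to r=0 gives 15.9 → no gain ✓; to r=34 gives 84.4 − 4.6×34 = -72 → no gain ✓.
Mediocre (own payoff 15.9): to r=4 gives 46.6 − 9.4×4 = 9 → no gain ✓; to r=34 gives 84.4 − 9.4×34 = -235.2 → no gain ✓.
Excellent (own payoff 84.4 − 1.6×34 = 30): to r=0 gives 15.9 → no gain ✓; to r=4 gives 46.6 − 1.6×4 = 40.2 → profitable ✗.
5 of the 6 constraints hold; not an equilibrium.

5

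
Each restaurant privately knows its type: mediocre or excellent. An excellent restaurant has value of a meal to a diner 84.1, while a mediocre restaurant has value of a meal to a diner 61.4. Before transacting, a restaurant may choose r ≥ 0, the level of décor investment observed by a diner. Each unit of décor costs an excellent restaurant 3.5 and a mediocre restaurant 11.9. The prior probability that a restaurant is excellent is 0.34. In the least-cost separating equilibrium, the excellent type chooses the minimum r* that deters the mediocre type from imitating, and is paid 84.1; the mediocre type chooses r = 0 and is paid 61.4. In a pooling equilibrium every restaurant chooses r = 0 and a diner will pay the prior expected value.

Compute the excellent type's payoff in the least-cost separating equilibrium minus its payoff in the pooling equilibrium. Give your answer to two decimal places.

Least-cost separating signal: r* solves 61.4 = 84.1 − 11.9·r*, so r* = (84.1 − 61.4)/11.9 ≈ 1.9076.
Excellent type's separating payoff: 84.1 − 3.5 × r* = 84.1 − 3.5 × (84.1 − 61.4)/11.9 = 84.1 − 79.45/11.9 ≈ 77.4235.
Pooling payoff: 0.34 × 84.1 + 0.66 × 61.4 = 69.118.
Difference: 77.4235 − 69.118 = 8.3055, i.e. 8.31 to two decimal places.
The excellent type prefers to separate.

8.31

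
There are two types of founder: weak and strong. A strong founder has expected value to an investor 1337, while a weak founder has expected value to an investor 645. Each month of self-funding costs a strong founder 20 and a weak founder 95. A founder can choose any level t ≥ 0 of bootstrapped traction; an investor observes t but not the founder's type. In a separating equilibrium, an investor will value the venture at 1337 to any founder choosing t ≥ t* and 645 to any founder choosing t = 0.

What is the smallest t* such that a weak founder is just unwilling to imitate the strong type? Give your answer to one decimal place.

A weak founder choosing t = 0 receives 645.
Imitating at t* instead would pay 1337 at cost 95·t*, netting 1337 − 95·t*.
Indifference: 645 = 1337 − 95·t*, so t* = (1337 − 645) / 95 ≈ 7.3.
This is the weak type's binding incentive-compatibility constraint; any t ≥ 7.3 sustains separation on that side.

7.3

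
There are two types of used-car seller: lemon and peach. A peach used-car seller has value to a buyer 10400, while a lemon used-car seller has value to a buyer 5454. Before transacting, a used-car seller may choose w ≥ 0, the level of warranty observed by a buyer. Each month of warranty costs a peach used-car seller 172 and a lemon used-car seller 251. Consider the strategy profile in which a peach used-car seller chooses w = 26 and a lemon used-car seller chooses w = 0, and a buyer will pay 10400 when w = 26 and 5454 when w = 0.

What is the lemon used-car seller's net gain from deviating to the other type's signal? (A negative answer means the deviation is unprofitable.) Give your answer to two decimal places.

Playing w = 0 the lemon used-car seller receives 5454.
Deviating to w = 26 brings payment 10400 at cost 251 × 26 = 6526, netting 3874.
Gain from deviating: 3874 − 5454 = -1580.00.
The gain is negative, so the lemon type's incentive-compatibility constraint is satisfied.

-1580.00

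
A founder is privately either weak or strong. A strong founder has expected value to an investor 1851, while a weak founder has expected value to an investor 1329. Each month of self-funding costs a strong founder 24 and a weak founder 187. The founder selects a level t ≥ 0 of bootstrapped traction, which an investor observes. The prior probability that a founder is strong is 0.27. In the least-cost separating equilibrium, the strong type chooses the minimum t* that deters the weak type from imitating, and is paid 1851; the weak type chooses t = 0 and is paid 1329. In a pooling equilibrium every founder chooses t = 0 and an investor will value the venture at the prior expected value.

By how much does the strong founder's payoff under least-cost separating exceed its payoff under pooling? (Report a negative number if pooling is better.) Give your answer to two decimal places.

Least-cost separating signal: t* solves 1329 = 1851 − 187·t*, so t* = (1851 − 1329)/187 ≈ 2.7914.
Strong type's separating payoff: 1851 − 24 × t* = 1851 − 24 × (1851 − 1329)/187 = 1851 − 12528/187 ≈ 1784.0053.
Pooling payoff: 0.27 × 1851 + 0.73 × 1329 = 1469.94.
Difference: 1784.0053 − 1469.94 = 314.0653, i.e. 314.07 to two decimal places.
The strong type prefers to separate.

314.07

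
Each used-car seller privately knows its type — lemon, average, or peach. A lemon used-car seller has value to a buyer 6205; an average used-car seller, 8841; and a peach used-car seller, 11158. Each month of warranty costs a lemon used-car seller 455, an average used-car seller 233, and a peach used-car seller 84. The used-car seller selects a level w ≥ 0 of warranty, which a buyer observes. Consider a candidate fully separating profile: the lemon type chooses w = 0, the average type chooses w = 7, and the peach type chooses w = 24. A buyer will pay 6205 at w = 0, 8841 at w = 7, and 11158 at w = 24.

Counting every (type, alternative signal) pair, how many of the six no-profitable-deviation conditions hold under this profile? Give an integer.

Peach (own payoff 11158 − 84×24 = 9142): to w=0 gives 6205 → no gain ✓; to w=7 gives 8841 − 84×7 = 8253 → no gain ✓.
Lemon (own payoff 6205): to w=7 gives 8841 − 455×7 = 5656 → no gain ✓; to w=24 gives 11158 − 455×24 = 238 → no gain ✓.
Average (own payoff 8841 − 233×7 = 7210): to w=0 gives 6205 → no gain ✓; to w=24 gives 11158 − 233×24 = 5566 → no gain ✓.
6 of the 6 constraints hold; this profile is a separating equilibrium.

6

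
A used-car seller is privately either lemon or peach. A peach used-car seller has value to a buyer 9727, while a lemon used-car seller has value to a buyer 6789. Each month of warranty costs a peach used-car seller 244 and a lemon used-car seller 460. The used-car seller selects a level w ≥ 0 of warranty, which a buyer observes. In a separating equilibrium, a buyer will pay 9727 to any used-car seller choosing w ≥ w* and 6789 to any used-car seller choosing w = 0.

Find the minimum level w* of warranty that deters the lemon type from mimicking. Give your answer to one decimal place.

6.4

A lemon used-car seller choosing w = 0 receives 6789.
Imitating at w* instead would pay 9727 at cost 460·w*, netting 9727 − 460·w*.
Indifference: 6789 = 9727 − 460·w*, so w* = (9727 − 6789) / 460 ≈ 6.4.
At w* the lemon type's incentive constraint just binds; the peach type strictly prefers w* since its per-unit cost is lower.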